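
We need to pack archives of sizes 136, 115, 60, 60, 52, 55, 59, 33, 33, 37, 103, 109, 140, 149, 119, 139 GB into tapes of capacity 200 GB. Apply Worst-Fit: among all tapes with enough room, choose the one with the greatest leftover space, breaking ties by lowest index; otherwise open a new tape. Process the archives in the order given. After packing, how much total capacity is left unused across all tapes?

401

tape 1: place 136 GB, 64 GB left
tape 2: place 115 GB, 85 GB left
tape 2: place 60 GB, 25 GB left
tape 1: place 60 GB, 4 GB left
tape 3: place 52 GB, 148 GB left
tape 3: place 55 GB, 93 GB left
tape 3: place 59 GB, 34 GB left
tape 3: place 33 GB, 1 GB left
tape 4: place 33 GB, 167 GB left
tape 4: place 37 GB, 130 GB left
tape 4: place 103 GB, 27 GB left
tape 5: place 109 GB, 91 GB left
tape 6: place 140 GB, 60 GB left
tape 7: place 149 GB, 51 GB left
tape 8: place 119 GB, 81 GB left
tape 9: place 139 GB, 61 GB left
9 tapes × 200 GB = 1800 GB; used 1399 GB; unused 401 GB.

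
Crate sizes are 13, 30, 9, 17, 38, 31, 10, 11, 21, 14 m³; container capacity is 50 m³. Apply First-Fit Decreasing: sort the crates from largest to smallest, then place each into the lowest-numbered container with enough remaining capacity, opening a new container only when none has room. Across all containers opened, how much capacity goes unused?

Sorted descending: 38, 31, 30, 21, 17, 14, 13, 11, 10, 9.
Put 38 m³ in container 1; 12 m³ remain.
Put 31 m³ in container 2; 19 m³ remain.
Put 30 m³ in container 3; 20 m³ remain.
Put 21 m³ in container 4; 29 m³ remain.
Put 17 m³ in container 2; 2 m³ remain.
Put 14 m³ in container 3; 6 m³ remain.
Put 13 m³ in container 4; 16 m³ remain.
Put 11 m³ in container 1; 1 m³ remain.
Put 10 m³ in container 4; 6 m³ remain.
Put 9 m³ in container 5; 41 m³ remain.
5 containers × 50 m³ = 250 m³; used 194 m³; unused 56 m³.

56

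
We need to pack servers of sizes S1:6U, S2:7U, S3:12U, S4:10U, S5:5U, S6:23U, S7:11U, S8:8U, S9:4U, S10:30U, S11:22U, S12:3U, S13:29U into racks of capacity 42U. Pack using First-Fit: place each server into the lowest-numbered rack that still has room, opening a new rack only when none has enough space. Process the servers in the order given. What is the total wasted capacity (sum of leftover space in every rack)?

40

Put S1 (6U) in rack 1; 36U remain.
Put S2 (7U) in rack 1; 29U remain.
Put S3 (12U) in rack 1; 17U remain.
Put S4 (10U) in rack 1; 7U remain.
Put S5 (5U) in rack 1; 2U remain.
Put S6 (23U) in rack 2; 19U remain.
Put S7 (11U) in rack 2; 8U remain.
Put S8 (8U) in rack 2; 0U remain.
Put S9 (4U) in rack 3; 38U remain.
Put S10 (30U) in rack 3; 8U remain.
Put S11 (22U) in rack 4; 20U remain.
Put S12 (3U) in rack 3; 5U remain.
Put S13 (29U) in rack 5; 13U remain.
5 racks × 42U = 210U; used 170U; unused 40U.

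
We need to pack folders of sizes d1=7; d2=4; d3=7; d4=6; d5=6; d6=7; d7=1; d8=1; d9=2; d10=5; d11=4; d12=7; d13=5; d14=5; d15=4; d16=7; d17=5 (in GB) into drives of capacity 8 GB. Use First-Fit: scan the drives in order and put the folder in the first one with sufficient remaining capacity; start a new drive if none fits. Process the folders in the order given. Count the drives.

13 drives

d1 (7 GB) → drive 1 (remaining 1 GB)
d2 (4 GB) → drive 2 (remaining 4 GB)
d3 (7 GB) → drive 3 (remaining 1 GB)
d4 (6 GB) → drive 4 (remaining 2 GB)
d5 (6 GB) → drive 5 (remaining 2 GB)
d6 (7 GB) → drive 6 (remaining 1 GB)
d7 (1 GB) → drive 1 (remaining 0 GB)
d8 (1 GB) → drive 2 (remaining 3 GB)
d9 (2 GB) → drive 2 (remaining 1 GB)
d10 (5 GB) → drive 7 (remaining 3 GB)
d11 (4 GB) → drive 8 (remaining 4 GB)
d12 (7 GB) → drive 9 (remaining 1 GB)
d13 (5 GB) → drive 10 (remaining 3 GB)
d14 (5 GB) → drive 11 (remaining 3 GB)
d15 (4 GB) → drive 8 (remaining 0 GB)
d16 (7 GB) → drive 12 (remaining 1 GB)
d17 (5 GB) → drive 13 (remaining 3 GB)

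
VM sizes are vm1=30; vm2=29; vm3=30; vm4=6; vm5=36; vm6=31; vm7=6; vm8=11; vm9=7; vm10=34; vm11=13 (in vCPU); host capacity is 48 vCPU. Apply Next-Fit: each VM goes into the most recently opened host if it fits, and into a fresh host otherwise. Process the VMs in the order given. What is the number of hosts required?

host 1: place vm1 (30 vCPU), 18 vCPU left
host 2: place vm2 (29 vCPU), 19 vCPU left
host 3: place vm3 (30 vCPU), 18 vCPU left
host 3: place vm4 (6 vCPU), 12 vCPU left
host 4: place vm5 (36 vCPU), 12 vCPU left
host 5: place vm6 (31 vCPU), 17 vCPU left
host 5: place vm7 (6 vCPU), 11 vCPU left
host 5: place vm8 (11 vCPU), 0 vCPU left
host 6: place vm9 (7 vCPU), 41 vCPU left
host 6: place vm10 (34 vCPU), 7 vCPU left
host 7: place vm11 (13 vCPU), 35 vCPU left

7 hosts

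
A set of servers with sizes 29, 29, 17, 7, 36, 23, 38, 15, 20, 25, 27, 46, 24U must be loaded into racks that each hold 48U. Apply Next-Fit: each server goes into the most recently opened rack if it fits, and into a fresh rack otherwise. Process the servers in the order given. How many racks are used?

10 racks

29U → rack 1 (remaining 19U)
29U → rack 2 (remaining 19U)
17U → rack 2 (remaining 2U)
7U → rack 3 (remaining 41U)
36U → rack 3 (remaining 5U)
23U → rack 4 (remaining 25U)
38U → rack 5 (remaining 10U)
15U → rack 6 (remaining 33U)
20U → rack 6 (remaining 13U)
25U → rack 7 (remaining 23U)
27U → rack 8 (remaining 21U)
46U → rack 9 (remaining 2U)
24U → rack 10 (remaining 24U)
Final racks: [29] [29,17] [7,36] [23] [38] [15,20] [25] [27] [46] [24].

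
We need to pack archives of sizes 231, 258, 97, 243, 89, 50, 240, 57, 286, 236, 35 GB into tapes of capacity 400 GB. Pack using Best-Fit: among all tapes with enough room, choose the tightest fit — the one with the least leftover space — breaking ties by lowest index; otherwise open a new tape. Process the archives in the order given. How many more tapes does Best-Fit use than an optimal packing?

0

Best-Fit: [231] [258,97,35] [243,89,50] [240,57] [286] [236] → 6 tapes.
6 archives exceed 200 GB (half the capacity), and no two of those can share a tape, so at least 6 tapes are needed.
So 6 is already optimal.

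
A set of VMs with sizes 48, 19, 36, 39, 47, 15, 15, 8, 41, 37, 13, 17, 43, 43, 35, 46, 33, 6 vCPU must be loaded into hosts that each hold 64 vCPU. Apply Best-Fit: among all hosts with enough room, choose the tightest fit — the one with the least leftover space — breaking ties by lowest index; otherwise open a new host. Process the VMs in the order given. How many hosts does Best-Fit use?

48 vCPU → host 1 (remaining 16 vCPU)
19 vCPU → host 2 (remaining 45 vCPU)
36 vCPU → host 2 (remaining 9 vCPU)
39 vCPU → host 3 (remaining 25 vCPU)
47 vCPU → host 4 (remaining 17 vCPU)
15 vCPU → host 1 (remaining 1 vCPU)
15 vCPU → host 4 (remaining 2 vCPU)
8 vCPU → host 2 (remaining 1 vCPU)
41 vCPU → host 5 (remaining 23 vCPU)
37 vCPU → host 6 (remaining 27 vCPU)
13 vCPU → host 5 (remaining 10 vCPU)
17 vCPU → host 3 (remaining 8 vCPU)
43 vCPU → host 7 (remaining 21 vCPU)
43 vCPU → host 8 (remaining 21 vCPU)
35 vCPU → host 9 (remaining 29 vCPU)
46 vCPU → host 10 (remaining 18 vCPU)
33 vCPU → host 11 (remaining 31 vCPU)
6 vCPU → host 3 (remaining 2 vCPU)
Final hosts: [48,15] [19,36,8] [39,17,6] [47,15] [41,13] [37] [43] [43] [35] [46] [33].

11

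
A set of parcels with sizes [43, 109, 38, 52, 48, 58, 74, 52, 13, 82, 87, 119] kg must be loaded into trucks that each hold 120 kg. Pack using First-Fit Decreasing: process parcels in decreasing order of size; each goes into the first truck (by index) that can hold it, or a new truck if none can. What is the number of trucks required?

Sorted descending: 119, 109, 87, 82, 74, 58, 52, 52, 48, 43, 38, 13.
truck 1: place 119 kg, 1 kg left
truck 2: place 109 kg, 11 kg left
truck 3: place 87 kg, 33 kg left
truck 4: place 82 kg, 38 kg left
truck 5: place 74 kg, 46 kg left
truck 6: place 58 kg, 62 kg left
truck 6: place 52 kg, 10 kg left
truck 7: place 52 kg, 68 kg left
truck 7: place 48 kg, 20 kg left
truck 5: place 43 kg, 3 kg left
truck 4: place 38 kg, 0 kg left
truck 3: place 13 kg, 20 kg left
Final trucks: [119] [109] [87,13] [82,38] [74,43] [58,52] [52,48].

7 trucks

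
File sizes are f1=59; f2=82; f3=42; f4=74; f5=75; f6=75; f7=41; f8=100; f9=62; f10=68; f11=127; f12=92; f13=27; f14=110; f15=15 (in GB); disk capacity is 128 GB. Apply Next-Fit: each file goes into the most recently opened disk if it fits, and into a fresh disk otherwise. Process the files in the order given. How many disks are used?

11

disk 1: place f1 (59 GB), 69 GB left
disk 2: place f2 (82 GB), 46 GB left
disk 2: place f3 (42 GB), 4 GB left
disk 3: place f4 (74 GB), 54 GB left
disk 4: place f5 (75 GB), 53 GB left
disk 5: place f6 (75 GB), 53 GB left
disk 5: place f7 (41 GB), 12 GB left
disk 6: place f8 (100 GB), 28 GB left
disk 7: place f9 (62 GB), 66 GB left
disk 8: place f10 (68 GB), 60 GB left
disk 9: place f11 (127 GB), 1 GB left
disk 10: place f12 (92 GB), 36 GB left
disk 10: place f13 (27 GB), 9 GB left
disk 11: place f14 (110 GB), 18 GB left
disk 11: place f15 (15 GB), 3 GB left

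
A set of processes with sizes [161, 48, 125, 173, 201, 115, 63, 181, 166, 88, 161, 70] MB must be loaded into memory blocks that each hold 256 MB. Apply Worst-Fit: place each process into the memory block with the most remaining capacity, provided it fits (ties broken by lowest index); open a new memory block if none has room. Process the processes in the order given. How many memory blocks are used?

7

memory block 1: place 161 MB, 95 MB left
memory block 1: place 48 MB, 47 MB left
memory block 2: place 125 MB, 131 MB left
memory block 3: place 173 MB, 83 MB left
memory block 4: place 201 MB, 55 MB left
memory block 2: place 115 MB, 16 MB left
memory block 3: place 63 MB, 20 MB left
memory block 5: place 181 MB, 75 MB left
memory block 6: place 166 MB, 90 MB left
memory block 6: place 88 MB, 2 MB left
memory block 7: place 161 MB, 95 MB left
memory block 7: place 70 MB, 25 MB left
Final memory blocks: [161,48] [125,115] [173,63] [201] [181] [166,88] [161,70].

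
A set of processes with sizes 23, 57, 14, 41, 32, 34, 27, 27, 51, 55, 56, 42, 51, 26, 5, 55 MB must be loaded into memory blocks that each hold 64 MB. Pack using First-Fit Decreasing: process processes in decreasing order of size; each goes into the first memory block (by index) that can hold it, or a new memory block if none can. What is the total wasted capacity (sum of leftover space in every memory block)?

Sorted descending: 57, 56, 55, 55, 51, 51, 42, 41, 34, 32, 27, 27, 26, 23, 14, 5.
57 MB → memory block 1 (remaining 7 MB)
56 MB → memory block 2 (remaining 8 MB)
55 MB → memory block 3 (remaining 9 MB)
55 MB → memory block 4 (remaining 9 MB)
51 MB → memory block 5 (remaining 13 MB)
51 MB → memory block 6 (remaining 13 MB)
42 MB → memory block 7 (remaining 22 MB)
41 MB → memory block 8 (remaining 23 MB)
34 MB → memory block 9 (remaining 30 MB)
32 MB → memory block 10 (remaining 32 MB)
27 MB → memory block 9 (remaining 3 MB)
27 MB → memory block 10 (remaining 5 MB)
26 MB → memory block 11 (remaining 38 MB)
23 MB → memory block 8 (remaining 0 MB)
14 MB → memory block 7 (remaining 8 MB)
5 MB → memory block 1 (remaining 2 MB)
11 memory blocks × 64 MB = 704 MB; used 596 MB; unused 108 MB.

108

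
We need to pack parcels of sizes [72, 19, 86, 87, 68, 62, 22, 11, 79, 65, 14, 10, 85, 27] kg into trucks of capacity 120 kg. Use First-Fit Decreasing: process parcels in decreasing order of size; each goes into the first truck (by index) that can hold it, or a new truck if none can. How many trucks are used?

8 trucks

Sorted descending: 87, 86, 85, 79, 72, 68, 65, 62, 27, 22, 19, 14, 11, 10.
Put 87 kg in truck 1; 33 kg remain.
Put 86 kg in truck 2; 34 kg remain.
Put 85 kg in truck 3; 35 kg remain.
Put 79 kg in truck 4; 41 kg remain.
Put 72 kg in truck 5; 48 kg remain.
Put 68 kg in truck 6; 52 kg remain.
Put 65 kg in truck 7; 55 kg remain.
Put 62 kg in truck 8; 58 kg remain.
Put 27 kg in truck 1; 6 kg remain.
Put 22 kg in truck 2; 12 kg remain.
Put 19 kg in truck 3; 16 kg remain.
Put 14 kg in truck 3; 2 kg remain.
Put 11 kg in truck 2; 1 kg remain.
Put 10 kg in truck 4; 31 kg remain.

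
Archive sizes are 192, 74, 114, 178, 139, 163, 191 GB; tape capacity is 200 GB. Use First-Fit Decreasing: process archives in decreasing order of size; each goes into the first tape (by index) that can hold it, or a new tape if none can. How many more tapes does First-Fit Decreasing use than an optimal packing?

First-Fit Decreasing: [192] [191] [178] [163] [139] [114,74] → 6 tapes.
Total size 1051 GB; any packing needs at least ⌈1051/200⌉ = 6 tapes.
So 6 is already optimal.

0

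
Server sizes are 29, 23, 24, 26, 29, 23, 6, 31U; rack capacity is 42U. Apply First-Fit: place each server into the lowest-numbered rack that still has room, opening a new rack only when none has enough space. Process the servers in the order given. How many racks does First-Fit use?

7

rack 1: place 29U, 13U left
rack 2: place 23U, 19U left
rack 3: place 24U, 18U left
rack 4: place 26U, 16U left
rack 5: place 29U, 13U left
rack 6: place 23U, 19U left
rack 1: place 6U, 7U left
rack 7: place 31U, 11U left
Final racks: [29,6] [23] [24] [26] [29] [23] [31].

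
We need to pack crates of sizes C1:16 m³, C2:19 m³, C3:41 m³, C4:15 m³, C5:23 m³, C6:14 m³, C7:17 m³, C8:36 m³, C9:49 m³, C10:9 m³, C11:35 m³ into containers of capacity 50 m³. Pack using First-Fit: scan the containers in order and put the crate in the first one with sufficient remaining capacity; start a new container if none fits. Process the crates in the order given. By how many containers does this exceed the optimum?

1

First-Fit: [16,19,15] [41,9] [23,14] [17] [36] [49] [35] → 7 containers.
Total size 274 m³; any packing needs at least ⌈274/50⌉ = 6 containers.
An optimal packing achieves that bound: [49] [41,9] [36,14] [35,15] [23,19] [17,16] → 6 containers.
Excess: 7 − 6 = 1.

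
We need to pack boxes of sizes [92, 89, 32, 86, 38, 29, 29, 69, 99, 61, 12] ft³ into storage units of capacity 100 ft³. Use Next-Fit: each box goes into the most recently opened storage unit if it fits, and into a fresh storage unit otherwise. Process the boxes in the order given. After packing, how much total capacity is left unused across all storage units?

Put 92 ft³ in storage unit 1; 8 ft³ remain.
Put 89 ft³ in storage unit 2; 11 ft³ remain.
Put 32 ft³ in storage unit 3; 68 ft³ remain.
Put 86 ft³ in storage unit 4; 14 ft³ remain.
Put 38 ft³ in storage unit 5; 62 ft³ remain.
Put 29 ft³ in storage unit 5; 33 ft³ remain.
Put 29 ft³ in storage unit 5; 4 ft³ remain.
Put 69 ft³ in storage unit 6; 31 ft³ remain.
Put 99 ft³ in storage unit 7; 1 ft³ remain.
Put 61 ft³ in storage unit 8; 39 ft³ remain.
Put 12 ft³ in storage unit 8; 27 ft³ remain.
8 storage units × 100 ft³ = 800 ft³; used 636 ft³; unused 164 ft³.

164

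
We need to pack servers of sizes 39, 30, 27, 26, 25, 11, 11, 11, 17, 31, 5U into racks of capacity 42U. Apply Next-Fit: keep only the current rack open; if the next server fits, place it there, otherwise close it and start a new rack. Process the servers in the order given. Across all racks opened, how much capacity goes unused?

Put 39U in rack 1; 3U remain.
Put 30U in rack 2; 12U remain.
Put 27U in rack 3; 15U remain.
Put 26U in rack 4; 16U remain.
Put 25U in rack 5; 17U remain.
Put 11U in rack 5; 6U remain.
Put 11U in rack 6; 31U remain.
Put 11U in rack 6; 20U remain.
Put 17U in rack 6; 3U remain.
Put 31U in rack 7; 11U remain.
Put 5U in rack 7; 6U remain.
7 racks × 42U = 294U; used 233U; unused 61U.

61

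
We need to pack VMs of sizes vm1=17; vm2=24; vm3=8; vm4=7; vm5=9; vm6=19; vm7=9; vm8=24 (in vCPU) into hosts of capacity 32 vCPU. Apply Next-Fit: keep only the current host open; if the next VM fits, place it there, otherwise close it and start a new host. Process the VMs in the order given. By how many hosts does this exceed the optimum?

Next-Fit: [17] [24,8] [7,9] [19,9] [24] → 5 hosts.
Total size 117 vCPU; any packing needs at least ⌈117/32⌉ = 4 hosts.
An optimal packing achieves that bound: [24,8] [24,7] [19,9] [17,9] → 4 hosts.
Excess: 5 − 4 = 1.

1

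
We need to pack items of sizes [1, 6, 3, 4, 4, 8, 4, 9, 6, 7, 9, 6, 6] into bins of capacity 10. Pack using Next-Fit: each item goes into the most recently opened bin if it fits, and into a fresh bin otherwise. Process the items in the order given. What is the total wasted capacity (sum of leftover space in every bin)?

27

bin 1: place 1, 9 left
bin 1: place 6, 3 left
bin 1: place 3, 0 left
bin 2: place 4, 6 left
bin 2: place 4, 2 left
bin 3: place 8, 2 left
bin 4: place 4, 6 left
bin 5: place 9, 1 left
bin 6: place 6, 4 left
bin 7: place 7, 3 left
bin 8: place 9, 1 left
bin 9: place 6, 4 left
bin 10: place 6, 4 left
10 bins × 10 = 100; used 73; unused 27.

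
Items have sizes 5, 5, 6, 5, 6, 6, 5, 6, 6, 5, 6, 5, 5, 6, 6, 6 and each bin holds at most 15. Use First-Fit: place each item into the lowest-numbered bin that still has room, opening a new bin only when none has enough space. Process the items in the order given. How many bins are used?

8

5 → bin 1 (remaining 10)
5 → bin 1 (remaining 5)
6 → bin 2 (remaining 9)
5 → bin 1 (remaining 0)
6 → bin 2 (remaining 3)
6 → bin 3 (remaining 9)
5 → bin 3 (remaining 4)
6 → bin 4 (remaining 9)
6 → bin 4 (remaining 3)
5 → bin 5 (remaining 10)
6 → bin 5 (remaining 4)
5 → bin 6 (remaining 10)
5 → bin 6 (remaining 5)
6 → bin 7 (remaining 9)
6 → bin 7 (remaining 3)
6 → bin 8 (remaining 9)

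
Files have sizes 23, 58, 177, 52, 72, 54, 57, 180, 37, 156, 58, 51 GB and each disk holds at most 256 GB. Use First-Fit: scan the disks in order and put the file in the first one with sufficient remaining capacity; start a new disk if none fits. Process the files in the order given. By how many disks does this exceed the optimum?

First-Fit: [23,58,52,72,37] [177,54] [57,180] [156,58] [51] → 5 disks.
Total size 975 GB; any packing needs at least ⌈975/256⌉ = 4 disks.
An optimal packing achieves that bound: [180,72] [177,58] [156,58,37] [57,54,52,51,23] → 4 disks.
Excess: 5 − 4 = 1.

1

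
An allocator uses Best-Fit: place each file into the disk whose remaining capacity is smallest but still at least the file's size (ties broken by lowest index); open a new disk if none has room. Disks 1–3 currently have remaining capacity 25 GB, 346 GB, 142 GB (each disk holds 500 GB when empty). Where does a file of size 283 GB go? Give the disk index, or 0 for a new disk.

Disks with room: disk 2 (346 GB).
Tightest fit is disk 2 with 346 GB free.

2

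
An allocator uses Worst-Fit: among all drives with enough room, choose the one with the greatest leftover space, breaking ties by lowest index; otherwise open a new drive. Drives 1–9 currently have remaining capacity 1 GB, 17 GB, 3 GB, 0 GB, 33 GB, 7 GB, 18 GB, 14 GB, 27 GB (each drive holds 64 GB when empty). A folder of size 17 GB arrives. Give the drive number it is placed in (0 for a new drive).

Drives with room: drive 2 (17 GB), drive 5 (33 GB), drive 7 (18 GB), drive 9 (27 GB).
Most room is drive 5 with 33 GB free.

5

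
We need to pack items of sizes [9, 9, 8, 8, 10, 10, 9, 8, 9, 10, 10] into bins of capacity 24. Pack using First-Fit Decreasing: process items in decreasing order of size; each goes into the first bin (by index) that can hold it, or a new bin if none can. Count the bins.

Sorted descending: 10, 10, 10, 10, 9, 9, 9, 9, 8, 8, 8.
bin 1: place 10, 14 left
bin 1: place 10, 4 left
bin 2: place 10, 14 left
bin 2: place 10, 4 left
bin 3: place 9, 15 left
bin 3: place 9, 6 left
bin 4: place 9, 15 left
bin 4: place 9, 6 left
bin 5: place 8, 16 left
bin 5: place 8, 8 left
bin 5: place 8, 0 left
Final bins: [10,10] [10,10] [9,9] [9,9] [8,8,8].

5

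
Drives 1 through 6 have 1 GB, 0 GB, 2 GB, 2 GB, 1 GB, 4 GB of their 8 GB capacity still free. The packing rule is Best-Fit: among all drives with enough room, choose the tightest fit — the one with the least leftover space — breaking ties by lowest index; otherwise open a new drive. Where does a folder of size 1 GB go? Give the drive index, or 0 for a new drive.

1

Drives with room: drive 1 (1 GB), drive 3 (2 GB), drive 4 (2 GB), drive 5 (1 GB), drive 6 (4 GB).
Tightest fit is drive 1 with 1 GB free.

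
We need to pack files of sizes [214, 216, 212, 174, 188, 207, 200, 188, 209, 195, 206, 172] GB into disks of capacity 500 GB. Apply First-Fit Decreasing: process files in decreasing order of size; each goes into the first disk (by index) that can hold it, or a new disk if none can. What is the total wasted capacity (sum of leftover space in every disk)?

Sorted descending: 216, 214, 212, 209, 207, 206, 200, 195, 188, 188, 174, 172.
216 GB → disk 1 (remaining 284 GB)
214 GB → disk 1 (remaining 70 GB)
212 GB → disk 2 (remaining 288 GB)
209 GB → disk 2 (remaining 79 GB)
207 GB → disk 3 (remaining 293 GB)
206 GB → disk 3 (remaining 87 GB)
200 GB → disk 4 (remaining 300 GB)
195 GB → disk 4 (remaining 105 GB)
188 GB → disk 5 (remaining 312 GB)
188 GB → disk 5 (remaining 124 GB)
174 GB → disk 6 (remaining 326 GB)
172 GB → disk 6 (remaining 154 GB)
6 disks × 500 GB = 3000 GB; used 2381 GB; unused 619 GB.

619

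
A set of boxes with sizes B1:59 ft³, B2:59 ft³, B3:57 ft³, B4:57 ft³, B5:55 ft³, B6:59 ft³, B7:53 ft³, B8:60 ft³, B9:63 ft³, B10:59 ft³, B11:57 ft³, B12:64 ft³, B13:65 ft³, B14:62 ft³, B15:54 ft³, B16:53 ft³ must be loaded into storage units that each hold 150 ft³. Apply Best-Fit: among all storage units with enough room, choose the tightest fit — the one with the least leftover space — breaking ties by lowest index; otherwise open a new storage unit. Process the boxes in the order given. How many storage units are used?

Put B1 (59 ft³) in storage unit 1; 91 ft³ remain.
Put B2 (59 ft³) in storage unit 1; 32 ft³ remain.
Put B3 (57 ft³) in storage unit 2; 93 ft³ remain.
Put B4 (57 ft³) in storage unit 2; 36 ft³ remain.
Put B5 (55 ft³) in storage unit 3; 95 ft³ remain.
Put B6 (59 ft³) in storage unit 3; 36 ft³ remain.
Put B7 (53 ft³) in storage unit 4; 97 ft³ remain.
Put B8 (60 ft³) in storage unit 4; 37 ft³ remain.
Put B9 (63 ft³) in storage unit 5; 87 ft³ remain.
Put B10 (59 ft³) in storage unit 5; 28 ft³ remain.
Put B11 (57 ft³) in storage unit 6; 93 ft³ remain.
Put B12 (64 ft³) in storage unit 6; 29 ft³ remain.
Put B13 (65 ft³) in storage unit 7; 85 ft³ remain.
Put B14 (62 ft³) in storage unit 7; 23 ft³ remain.
Put B15 (54 ft³) in storage unit 8; 96 ft³ remain.
Put B16 (53 ft³) in storage unit 8; 43 ft³ remain.

8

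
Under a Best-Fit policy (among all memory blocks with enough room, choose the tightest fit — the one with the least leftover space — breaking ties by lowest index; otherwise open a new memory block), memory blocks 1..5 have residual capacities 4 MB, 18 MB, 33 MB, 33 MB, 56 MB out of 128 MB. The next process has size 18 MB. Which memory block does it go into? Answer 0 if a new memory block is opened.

Memory blocks with room: memory block 2 (18 MB), memory block 3 (33 MB), memory block 4 (33 MB), memory block 5 (56 MB).
Tightest fit is memory block 2 with 18 MB free.

2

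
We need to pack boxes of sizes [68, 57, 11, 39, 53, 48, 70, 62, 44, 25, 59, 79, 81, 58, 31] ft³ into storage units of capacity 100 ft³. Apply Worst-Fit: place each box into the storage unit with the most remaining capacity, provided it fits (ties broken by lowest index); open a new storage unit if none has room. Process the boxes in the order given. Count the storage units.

storage unit 1: place 68 ft³, 32 ft³ left
storage unit 2: place 57 ft³, 43 ft³ left
storage unit 2: place 11 ft³, 32 ft³ left
storage unit 3: place 39 ft³, 61 ft³ left
storage unit 3: place 53 ft³, 8 ft³ left
storage unit 4: place 48 ft³, 52 ft³ left
storage unit 5: place 70 ft³, 30 ft³ left
storage unit 6: place 62 ft³, 38 ft³ left
storage unit 4: place 44 ft³, 8 ft³ left
storage unit 6: place 25 ft³, 13 ft³ left
storage unit 7: place 59 ft³, 41 ft³ left
storage unit 8: place 79 ft³, 21 ft³ left
storage unit 9: place 81 ft³, 19 ft³ left
storage unit 10: place 58 ft³, 42 ft³ left
storage unit 10: place 31 ft³, 11 ft³ left

10 storage units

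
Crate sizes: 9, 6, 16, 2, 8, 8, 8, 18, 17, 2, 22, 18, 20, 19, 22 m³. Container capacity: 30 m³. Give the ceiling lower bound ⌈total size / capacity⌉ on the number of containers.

Total size = 9 + 6 + 16 + 2 + 8 + 8 + 8 + 18 + 17 + 2 + 22 + 18 + 20 + 19 + 22 = 195 m³.
⌈195 / 30⌉ = 7.

7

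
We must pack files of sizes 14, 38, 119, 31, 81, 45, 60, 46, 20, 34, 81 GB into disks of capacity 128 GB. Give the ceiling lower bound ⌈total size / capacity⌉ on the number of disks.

Total size = 14 + 38 + 119 + 31 + 81 + 45 + 60 + 46 + 20 + 34 + 81 = 569 GB.
⌈569 / 128⌉ = 5.

5 disks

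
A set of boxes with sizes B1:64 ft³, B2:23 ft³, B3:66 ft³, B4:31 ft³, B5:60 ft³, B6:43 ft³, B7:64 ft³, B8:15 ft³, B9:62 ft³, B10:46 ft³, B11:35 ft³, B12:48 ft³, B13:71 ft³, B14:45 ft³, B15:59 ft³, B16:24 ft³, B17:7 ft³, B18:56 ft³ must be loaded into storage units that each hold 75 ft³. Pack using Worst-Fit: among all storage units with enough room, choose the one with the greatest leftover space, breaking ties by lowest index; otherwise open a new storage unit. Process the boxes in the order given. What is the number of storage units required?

14 storage units

B1 (64 ft³) → storage unit 1 (remaining 11 ft³)
B2 (23 ft³) → storage unit 2 (remaining 52 ft³)
B3 (66 ft³) → storage unit 3 (remaining 9 ft³)
B4 (31 ft³) → storage unit 2 (remaining 21 ft³)
B5 (60 ft³) → storage unit 4 (remaining 15 ft³)
B6 (43 ft³) → storage unit 5 (remaining 32 ft³)
B7 (64 ft³) → storage unit 6 (remaining 11 ft³)
B8 (15 ft³) → storage unit 5 (remaining 17 ft³)
B9 (62 ft³) → storage unit 7 (remaining 13 ft³)
B10 (46 ft³) → storage unit 8 (remaining 29 ft³)
B11 (35 ft³) → storage unit 9 (remaining 40 ft³)
B12 (48 ft³) → storage unit 10 (remaining 27 ft³)
B13 (71 ft³) → storage unit 11 (remaining 4 ft³)
B14 (45 ft³) → storage unit 12 (remaining 30 ft³)
B15 (59 ft³) → storage unit 13 (remaining 16 ft³)
B16 (24 ft³) → storage unit 9 (remaining 16 ft³)
B17 (7 ft³) → storage unit 12 (remaining 23 ft³)
B18 (56 ft³) → storage unit 14 (remaining 19 ft³)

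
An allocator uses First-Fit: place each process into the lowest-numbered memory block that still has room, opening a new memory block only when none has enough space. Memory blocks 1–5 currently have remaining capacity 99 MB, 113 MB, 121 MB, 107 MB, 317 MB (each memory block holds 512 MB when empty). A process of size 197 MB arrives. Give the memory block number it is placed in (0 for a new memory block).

Memory blocks with room: memory block 5 (317 MB).
The first with room is memory block 5.

5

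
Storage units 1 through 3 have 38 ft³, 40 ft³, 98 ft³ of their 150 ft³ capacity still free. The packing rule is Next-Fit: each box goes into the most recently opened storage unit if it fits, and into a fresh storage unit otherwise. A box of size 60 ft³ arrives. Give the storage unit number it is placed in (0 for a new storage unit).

3

Next-Fit only looks at storage unit 3, which has 98 ft³ free.
60 ft³ fits there.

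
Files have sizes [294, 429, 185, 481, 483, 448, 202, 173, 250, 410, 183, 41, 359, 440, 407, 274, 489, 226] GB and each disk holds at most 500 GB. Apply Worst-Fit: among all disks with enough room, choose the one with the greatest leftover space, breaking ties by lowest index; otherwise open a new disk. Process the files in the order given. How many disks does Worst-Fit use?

13

Put 294 GB in disk 1; 206 GB remain.
Put 429 GB in disk 2; 71 GB remain.
Put 185 GB in disk 1; 21 GB remain.
Put 481 GB in disk 3; 19 GB remain.
Put 483 GB in disk 4; 17 GB remain.
Put 448 GB in disk 5; 52 GB remain.
Put 202 GB in disk 6; 298 GB remain.
Put 173 GB in disk 6; 125 GB remain.
Put 250 GB in disk 7; 250 GB remain.
Put 410 GB in disk 8; 90 GB remain.
Put 183 GB in disk 7; 67 GB remain.
Put 41 GB in disk 6; 84 GB remain.
Put 359 GB in disk 9; 141 GB remain.
Put 440 GB in disk 10; 60 GB remain.
Put 407 GB in disk 11; 93 GB remain.
Put 274 GB in disk 12; 226 GB remain.
Put 489 GB in disk 13; 11 GB remain.
Put 226 GB in disk 12; 0 GB remain.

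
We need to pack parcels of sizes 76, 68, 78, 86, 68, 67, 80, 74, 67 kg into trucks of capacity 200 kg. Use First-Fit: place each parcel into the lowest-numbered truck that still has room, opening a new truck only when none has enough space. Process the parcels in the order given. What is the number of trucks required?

5 trucks

truck 1: place 76 kg, 124 kg left
truck 1: place 68 kg, 56 kg left
truck 2: place 78 kg, 122 kg left
truck 2: place 86 kg, 36 kg left
truck 3: place 68 kg, 132 kg left
truck 3: place 67 kg, 65 kg left
truck 4: place 80 kg, 120 kg left
truck 4: place 74 kg, 46 kg left
truck 5: place 67 kg, 133 kg left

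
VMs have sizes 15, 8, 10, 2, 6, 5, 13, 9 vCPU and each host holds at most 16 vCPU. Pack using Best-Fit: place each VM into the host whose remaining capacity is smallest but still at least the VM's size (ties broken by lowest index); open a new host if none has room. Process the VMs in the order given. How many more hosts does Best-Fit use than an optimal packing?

0

Best-Fit: [15] [8,6] [10,2] [5,9] [13] → 5 hosts.
Total size 68 vCPU; any packing needs at least ⌈68/16⌉ = 5 hosts.
So 5 is already optimal.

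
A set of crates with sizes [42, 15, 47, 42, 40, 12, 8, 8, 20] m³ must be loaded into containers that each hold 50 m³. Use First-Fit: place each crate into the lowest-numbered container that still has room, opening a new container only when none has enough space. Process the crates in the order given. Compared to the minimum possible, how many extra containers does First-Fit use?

First-Fit: [42,8] [15,12,8] [47] [42] [40] [20] → 6 containers.
Total size 234 m³; any packing needs at least ⌈234/50⌉ = 5 containers.
An optimal packing achieves that bound: [47] [42,8] [42,8] [40] [20,15,12] → 5 containers.
Excess: 6 − 5 = 1.

1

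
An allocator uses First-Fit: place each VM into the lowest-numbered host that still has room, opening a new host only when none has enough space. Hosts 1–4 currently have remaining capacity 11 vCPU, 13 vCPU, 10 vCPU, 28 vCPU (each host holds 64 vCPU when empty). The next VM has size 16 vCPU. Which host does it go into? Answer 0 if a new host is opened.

Hosts with room: host 4 (28 vCPU).
The first with room is host 4.

4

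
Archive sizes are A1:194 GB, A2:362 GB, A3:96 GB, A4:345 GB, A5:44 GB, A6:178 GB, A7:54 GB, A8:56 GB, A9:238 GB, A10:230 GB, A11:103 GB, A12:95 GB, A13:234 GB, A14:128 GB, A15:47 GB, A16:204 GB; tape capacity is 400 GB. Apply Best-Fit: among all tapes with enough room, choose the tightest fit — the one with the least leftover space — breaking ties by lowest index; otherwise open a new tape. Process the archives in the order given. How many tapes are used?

A1 (194 GB) → tape 1 (remaining 206 GB)
A2 (362 GB) → tape 2 (remaining 38 GB)
A3 (96 GB) → tape 1 (remaining 110 GB)
A4 (345 GB) → tape 3 (remaining 55 GB)
A5 (44 GB) → tape 3 (remaining 11 GB)
A6 (178 GB) → tape 4 (remaining 222 GB)
A7 (54 GB) → tape 1 (remaining 56 GB)
A8 (56 GB) → tape 1 (remaining 0 GB)
A9 (238 GB) → tape 5 (remaining 162 GB)
A10 (230 GB) → tape 6 (remaining 170 GB)
A11 (103 GB) → tape 5 (remaining 59 GB)
A12 (95 GB) → tape 6 (remaining 75 GB)
A13 (234 GB) → tape 7 (remaining 166 GB)
A14 (128 GB) → tape 7 (remaining 38 GB)
A15 (47 GB) → tape 5 (remaining 12 GB)
A16 (204 GB) → tape 4 (remaining 18 GB)

7 tapes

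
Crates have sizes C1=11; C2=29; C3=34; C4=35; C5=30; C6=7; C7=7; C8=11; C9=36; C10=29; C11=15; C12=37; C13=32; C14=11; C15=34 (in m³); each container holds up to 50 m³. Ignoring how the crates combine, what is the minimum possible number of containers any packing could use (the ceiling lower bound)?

Total size = 11 + 29 + 34 + 35 + 30 + 7 + 7 + 11 + 36 + 29 + 15 + 37 + 32 + 11 + 34 = 358 m³.
⌈358 / 50⌉ = 8.

8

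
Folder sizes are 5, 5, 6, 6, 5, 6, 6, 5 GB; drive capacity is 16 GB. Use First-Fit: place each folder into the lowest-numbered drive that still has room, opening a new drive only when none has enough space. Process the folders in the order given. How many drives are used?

Put 5 GB in drive 1; 11 GB remain.
Put 5 GB in drive 1; 6 GB remain.
Put 6 GB in drive 1; 0 GB remain.
Put 6 GB in drive 2; 10 GB remain.
Put 5 GB in drive 2; 5 GB remain.
Put 6 GB in drive 3; 10 GB remain.
Put 6 GB in drive 3; 4 GB remain.
Put 5 GB in drive 2; 0 GB remain.
Final drives: [5,5,6] [6,5,5] [6,6].

3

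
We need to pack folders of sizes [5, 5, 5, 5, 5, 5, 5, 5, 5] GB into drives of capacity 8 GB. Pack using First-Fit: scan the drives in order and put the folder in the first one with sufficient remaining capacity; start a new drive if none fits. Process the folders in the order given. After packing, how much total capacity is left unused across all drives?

27

drive 1: place 5 GB, 3 GB left
drive 2: place 5 GB, 3 GB left
drive 3: place 5 GB, 3 GB left
drive 4: place 5 GB, 3 GB left
drive 5: place 5 GB, 3 GB left
drive 6: place 5 GB, 3 GB left
drive 7: place 5 GB, 3 GB left
drive 8: place 5 GB, 3 GB left
drive 9: place 5 GB, 3 GB left
9 drives × 8 GB = 72 GB; used 45 GB; unused 27 GB.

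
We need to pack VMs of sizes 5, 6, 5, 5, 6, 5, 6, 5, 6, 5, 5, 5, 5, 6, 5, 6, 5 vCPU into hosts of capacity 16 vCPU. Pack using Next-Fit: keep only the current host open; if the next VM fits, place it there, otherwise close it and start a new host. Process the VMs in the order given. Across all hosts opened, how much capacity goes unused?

5

host 1: place 5 vCPU, 11 vCPU left
host 1: place 6 vCPU, 5 vCPU left
host 1: place 5 vCPU, 0 vCPU left
host 2: place 5 vCPU, 11 vCPU left
host 2: place 6 vCPU, 5 vCPU left
host 2: place 5 vCPU, 0 vCPU left
host 3: place 6 vCPU, 10 vCPU left
host 3: place 5 vCPU, 5 vCPU left
host 4: place 6 vCPU, 10 vCPU left
host 4: place 5 vCPU, 5 vCPU left
host 4: place 5 vCPU, 0 vCPU left
host 5: place 5 vCPU, 11 vCPU left
host 5: place 5 vCPU, 6 vCPU left
host 5: place 6 vCPU, 0 vCPU left
host 6: place 5 vCPU, 11 vCPU left
host 6: place 6 vCPU, 5 vCPU left
host 6: place 5 vCPU, 0 vCPU left
6 hosts × 16 vCPU = 96 vCPU; used 91 vCPU; unused 5 vCPU.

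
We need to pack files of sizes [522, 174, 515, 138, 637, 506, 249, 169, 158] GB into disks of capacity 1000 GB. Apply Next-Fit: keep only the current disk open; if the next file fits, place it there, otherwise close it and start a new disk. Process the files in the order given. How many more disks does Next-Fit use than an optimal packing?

1

Next-Fit: [522,174] [515,138] [637] [506,249,169] [158] → 5 disks.
Total size 3068 GB; any packing needs at least ⌈3068/1000⌉ = 4 disks.
An optimal packing achieves that bound: [637,249] [522,174,169] [515,158,138] [506] → 4 disks.
Excess: 5 − 4 = 1.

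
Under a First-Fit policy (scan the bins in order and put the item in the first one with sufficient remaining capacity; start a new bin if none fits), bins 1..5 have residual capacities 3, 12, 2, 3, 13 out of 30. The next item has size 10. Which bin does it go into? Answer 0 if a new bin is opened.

Bins with room: bin 2 (12), bin 5 (13).
The first with room is bin 2.

2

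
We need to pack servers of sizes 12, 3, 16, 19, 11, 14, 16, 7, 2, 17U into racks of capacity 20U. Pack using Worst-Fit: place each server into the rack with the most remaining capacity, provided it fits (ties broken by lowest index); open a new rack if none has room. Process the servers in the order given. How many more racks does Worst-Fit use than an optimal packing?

0

Worst-Fit: [12,3] [16] [19] [11,7] [14,2] [16] [17] → 7 racks.
7 servers exceed 10U (half the capacity), and no two of those can share a rack, so at least 7 racks are needed.
So 7 is already optimal.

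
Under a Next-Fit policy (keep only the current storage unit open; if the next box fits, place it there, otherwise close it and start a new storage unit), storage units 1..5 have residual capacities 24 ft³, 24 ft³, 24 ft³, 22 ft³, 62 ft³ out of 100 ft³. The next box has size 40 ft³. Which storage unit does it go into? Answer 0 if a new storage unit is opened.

5

Next-Fit only looks at storage unit 5, which has 62 ft³ free.
40 ft³ fits there.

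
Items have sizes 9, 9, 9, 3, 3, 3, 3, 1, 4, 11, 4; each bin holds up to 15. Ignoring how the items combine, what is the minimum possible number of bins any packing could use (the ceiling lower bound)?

4

Total size = 9 + 9 + 9 + 3 + 3 + 3 + 3 + 1 + 4 + 11 + 4 = 59.
⌈59 / 15⌉ = 4.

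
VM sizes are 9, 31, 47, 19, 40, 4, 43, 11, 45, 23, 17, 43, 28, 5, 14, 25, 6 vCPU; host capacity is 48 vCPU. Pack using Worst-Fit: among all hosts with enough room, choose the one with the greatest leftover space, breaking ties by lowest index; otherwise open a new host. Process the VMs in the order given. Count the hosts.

Put 9 vCPU in host 1; 39 vCPU remain.
Put 31 vCPU in host 1; 8 vCPU remain.
Put 47 vCPU in host 2; 1 vCPU remain.
Put 19 vCPU in host 3; 29 vCPU remain.
Put 40 vCPU in host 4; 8 vCPU remain.
Put 4 vCPU in host 3; 25 vCPU remain.
Put 43 vCPU in host 5; 5 vCPU remain.
Put 11 vCPU in host 3; 14 vCPU remain.
Put 45 vCPU in host 6; 3 vCPU remain.
Put 23 vCPU in host 7; 25 vCPU remain.
Put 17 vCPU in host 7; 8 vCPU remain.
Put 43 vCPU in host 8; 5 vCPU remain.
Put 28 vCPU in host 9; 20 vCPU remain.
Put 5 vCPU in host 9; 15 vCPU remain.
Put 14 vCPU in host 9; 1 vCPU remain.
Put 25 vCPU in host 10; 23 vCPU remain.
Put 6 vCPU in host 10; 17 vCPU remain.

10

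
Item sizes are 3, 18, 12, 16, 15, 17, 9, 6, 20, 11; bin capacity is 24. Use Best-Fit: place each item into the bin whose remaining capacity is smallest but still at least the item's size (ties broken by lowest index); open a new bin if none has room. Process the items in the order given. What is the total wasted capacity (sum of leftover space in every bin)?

17

bin 1: place 3, 21 left
bin 1: place 18, 3 left
bin 2: place 12, 12 left
bin 3: place 16, 8 left
bin 4: place 15, 9 left
bin 5: place 17, 7 left
bin 4: place 9, 0 left
bin 5: place 6, 1 left
bin 6: place 20, 4 left
bin 2: place 11, 1 left
6 bins × 24 = 144; used 127; unused 17.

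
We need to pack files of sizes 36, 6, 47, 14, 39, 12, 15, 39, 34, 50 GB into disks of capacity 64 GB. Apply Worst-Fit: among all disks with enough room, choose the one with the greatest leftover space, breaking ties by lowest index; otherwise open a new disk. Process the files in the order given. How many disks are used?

36 GB → disk 1 (remaining 28 GB)
6 GB → disk 1 (remaining 22 GB)
47 GB → disk 2 (remaining 17 GB)
14 GB → disk 1 (remaining 8 GB)
39 GB → disk 3 (remaining 25 GB)
12 GB → disk 3 (remaining 13 GB)
15 GB → disk 2 (remaining 2 GB)
39 GB → disk 4 (remaining 25 GB)
34 GB → disk 5 (remaining 30 GB)
50 GB → disk 6 (remaining 14 GB)

6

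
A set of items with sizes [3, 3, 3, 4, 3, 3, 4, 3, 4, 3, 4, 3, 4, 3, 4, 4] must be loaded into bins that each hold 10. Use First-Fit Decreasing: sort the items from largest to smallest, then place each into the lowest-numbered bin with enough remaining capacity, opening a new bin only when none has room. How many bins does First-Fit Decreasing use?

7 bins

Sorted descending: 4, 4, 4, 4, 4, 4, 4, 3, 3, 3, 3, 3, 3, 3, 3, 3.
4 → bin 1 (remaining 6)
4 → bin 1 (remaining 2)
4 → bin 2 (remaining 6)
4 → bin 2 (remaining 2)
4 → bin 3 (remaining 6)
4 → bin 3 (remaining 2)
4 → bin 4 (remaining 6)
3 → bin 4 (remaining 3)
3 → bin 4 (remaining 0)
3 → bin 5 (remaining 7)
3 → bin 5 (remaining 4)
3 → bin 5 (remaining 1)
3 → bin 6 (remaining 7)
3 → bin 6 (remaining 4)
3 → bin 6 (remaining 1)
3 → bin 7 (remaining 7)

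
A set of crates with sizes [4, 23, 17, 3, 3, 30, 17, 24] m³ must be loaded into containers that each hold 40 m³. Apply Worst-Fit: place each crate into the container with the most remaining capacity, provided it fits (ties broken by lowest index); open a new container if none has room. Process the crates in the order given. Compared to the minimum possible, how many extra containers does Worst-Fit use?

Worst-Fit: [4,23] [17,3,3,17] [30] [24] → 4 containers.
Total size 121 m³; any packing needs at least ⌈121/40⌉ = 4 containers.
So 4 is already optimal.

0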